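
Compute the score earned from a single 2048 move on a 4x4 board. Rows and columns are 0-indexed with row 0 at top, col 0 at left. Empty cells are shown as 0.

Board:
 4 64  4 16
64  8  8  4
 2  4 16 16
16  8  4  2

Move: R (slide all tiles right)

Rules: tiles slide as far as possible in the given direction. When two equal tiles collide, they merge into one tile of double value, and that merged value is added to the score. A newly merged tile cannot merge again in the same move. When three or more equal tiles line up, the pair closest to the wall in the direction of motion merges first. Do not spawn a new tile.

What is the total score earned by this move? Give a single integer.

Answer: 48

Derivation:
Slide right:
row 0: [4, 64, 4, 16] -> [4, 64, 4, 16]  score +0 (running 0)
row 1: [64, 8, 8, 4] -> [0, 64, 16, 4]  score +16 (running 16)
row 2: [2, 4, 16, 16] -> [0, 2, 4, 32]  score +32 (running 48)
row 3: [16, 8, 4, 2] -> [16, 8, 4, 2]  score +0 (running 48)
Board after move:
 4 64  4 16
 0 64 16  4
 0  2  4 32
16  8  4  2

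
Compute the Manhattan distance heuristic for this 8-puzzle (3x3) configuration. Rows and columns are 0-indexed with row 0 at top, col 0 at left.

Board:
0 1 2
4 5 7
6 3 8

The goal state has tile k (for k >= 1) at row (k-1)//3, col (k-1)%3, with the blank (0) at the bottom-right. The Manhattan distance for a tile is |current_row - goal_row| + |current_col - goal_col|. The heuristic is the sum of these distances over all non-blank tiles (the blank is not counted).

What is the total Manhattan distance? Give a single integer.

Answer: 12

Derivation:
Tile 1: at (0,1), goal (0,0), distance |0-0|+|1-0| = 1
Tile 2: at (0,2), goal (0,1), distance |0-0|+|2-1| = 1
Tile 4: at (1,0), goal (1,0), distance |1-1|+|0-0| = 0
Tile 5: at (1,1), goal (1,1), distance |1-1|+|1-1| = 0
Tile 7: at (1,2), goal (2,0), distance |1-2|+|2-0| = 3
Tile 6: at (2,0), goal (1,2), distance |2-1|+|0-2| = 3
Tile 3: at (2,1), goal (0,2), distance |2-0|+|1-2| = 3
Tile 8: at (2,2), goal (2,1), distance |2-2|+|2-1| = 1
Sum: 1 + 1 + 0 + 0 + 3 + 3 + 3 + 1 = 12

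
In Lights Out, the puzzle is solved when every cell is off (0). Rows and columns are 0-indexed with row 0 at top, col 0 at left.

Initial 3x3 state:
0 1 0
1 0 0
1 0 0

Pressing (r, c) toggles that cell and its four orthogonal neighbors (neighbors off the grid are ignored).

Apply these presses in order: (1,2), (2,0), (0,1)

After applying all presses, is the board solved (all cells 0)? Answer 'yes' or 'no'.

After press 1 at (1,2):
0 1 1
1 1 1
1 0 1

After press 2 at (2,0):
0 1 1
0 1 1
0 1 1

After press 3 at (0,1):
1 0 0
0 0 1
0 1 1

Lights still on: 4

Answer: no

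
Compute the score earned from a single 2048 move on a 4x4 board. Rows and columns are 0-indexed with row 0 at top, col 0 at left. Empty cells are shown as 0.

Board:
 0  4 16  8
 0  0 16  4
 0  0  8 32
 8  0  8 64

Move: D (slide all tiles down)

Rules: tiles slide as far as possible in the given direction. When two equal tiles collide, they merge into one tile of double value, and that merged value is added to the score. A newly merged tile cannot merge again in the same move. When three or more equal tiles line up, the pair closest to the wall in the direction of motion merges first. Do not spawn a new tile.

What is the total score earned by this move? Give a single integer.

Slide down:
col 0: [0, 0, 0, 8] -> [0, 0, 0, 8]  score +0 (running 0)
col 1: [4, 0, 0, 0] -> [0, 0, 0, 4]  score +0 (running 0)
col 2: [16, 16, 8, 8] -> [0, 0, 32, 16]  score +48 (running 48)
col 3: [8, 4, 32, 64] -> [8, 4, 32, 64]  score +0 (running 48)
Board after move:
 0  0  0  8
 0  0  0  4
 0  0 32 32
 8  4 16 64

Answer: 48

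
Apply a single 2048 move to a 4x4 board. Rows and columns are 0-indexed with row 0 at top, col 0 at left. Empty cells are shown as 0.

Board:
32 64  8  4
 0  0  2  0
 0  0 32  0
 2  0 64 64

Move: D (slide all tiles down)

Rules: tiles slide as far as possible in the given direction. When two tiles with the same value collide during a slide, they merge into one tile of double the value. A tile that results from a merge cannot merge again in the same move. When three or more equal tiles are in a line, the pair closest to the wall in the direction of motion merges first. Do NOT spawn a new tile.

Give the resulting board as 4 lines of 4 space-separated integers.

Slide down:
col 0: [32, 0, 0, 2] -> [0, 0, 32, 2]
col 1: [64, 0, 0, 0] -> [0, 0, 0, 64]
col 2: [8, 2, 32, 64] -> [8, 2, 32, 64]
col 3: [4, 0, 0, 64] -> [0, 0, 4, 64]

Answer:  0  0  8  0
 0  0  2  0
32  0 32  4
 2 64 64 64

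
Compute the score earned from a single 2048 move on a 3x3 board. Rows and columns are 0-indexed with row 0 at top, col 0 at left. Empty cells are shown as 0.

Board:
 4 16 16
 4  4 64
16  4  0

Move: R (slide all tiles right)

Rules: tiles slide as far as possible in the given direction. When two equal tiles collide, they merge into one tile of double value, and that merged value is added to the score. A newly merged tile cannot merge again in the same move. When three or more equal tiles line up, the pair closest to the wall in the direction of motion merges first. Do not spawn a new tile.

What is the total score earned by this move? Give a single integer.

Answer: 40

Derivation:
Slide right:
row 0: [4, 16, 16] -> [0, 4, 32]  score +32 (running 32)
row 1: [4, 4, 64] -> [0, 8, 64]  score +8 (running 40)
row 2: [16, 4, 0] -> [0, 16, 4]  score +0 (running 40)
Board after move:
 0  4 32
 0  8 64
 0 16  4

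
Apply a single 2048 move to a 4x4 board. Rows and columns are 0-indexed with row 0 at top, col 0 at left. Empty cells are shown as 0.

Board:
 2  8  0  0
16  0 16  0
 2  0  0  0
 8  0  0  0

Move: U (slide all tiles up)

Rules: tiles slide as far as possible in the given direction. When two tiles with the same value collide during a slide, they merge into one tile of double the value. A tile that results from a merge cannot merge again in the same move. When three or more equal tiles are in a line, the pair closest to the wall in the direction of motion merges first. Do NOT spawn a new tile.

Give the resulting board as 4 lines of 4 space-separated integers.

Slide up:
col 0: [2, 16, 2, 8] -> [2, 16, 2, 8]
col 1: [8, 0, 0, 0] -> [8, 0, 0, 0]
col 2: [0, 16, 0, 0] -> [16, 0, 0, 0]
col 3: [0, 0, 0, 0] -> [0, 0, 0, 0]

Answer:  2  8 16  0
16  0  0  0
 2  0  0  0
 8  0  0  0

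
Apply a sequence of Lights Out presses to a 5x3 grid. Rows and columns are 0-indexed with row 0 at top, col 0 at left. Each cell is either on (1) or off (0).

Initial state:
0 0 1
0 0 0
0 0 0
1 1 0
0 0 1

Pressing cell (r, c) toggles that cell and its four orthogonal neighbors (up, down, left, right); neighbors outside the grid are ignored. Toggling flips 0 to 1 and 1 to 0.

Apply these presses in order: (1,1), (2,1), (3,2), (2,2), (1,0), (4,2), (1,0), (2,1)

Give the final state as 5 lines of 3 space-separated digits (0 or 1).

Answer: 0 1 1
1 1 0
0 0 0
1 0 1
0 1 1

Derivation:
After press 1 at (1,1):
0 1 1
1 1 1
0 1 0
1 1 0
0 0 1

After press 2 at (2,1):
0 1 1
1 0 1
1 0 1
1 0 0
0 0 1

After press 3 at (3,2):
0 1 1
1 0 1
1 0 0
1 1 1
0 0 0

After press 4 at (2,2):
0 1 1
1 0 0
1 1 1
1 1 0
0 0 0

After press 5 at (1,0):
1 1 1
0 1 0
0 1 1
1 1 0
0 0 0

After press 6 at (4,2):
1 1 1
0 1 0
0 1 1
1 1 1
0 1 1

After press 7 at (1,0):
0 1 1
1 0 0
1 1 1
1 1 1
0 1 1

After press 8 at (2,1):
0 1 1
1 1 0
0 0 0
1 0 1
0 1 1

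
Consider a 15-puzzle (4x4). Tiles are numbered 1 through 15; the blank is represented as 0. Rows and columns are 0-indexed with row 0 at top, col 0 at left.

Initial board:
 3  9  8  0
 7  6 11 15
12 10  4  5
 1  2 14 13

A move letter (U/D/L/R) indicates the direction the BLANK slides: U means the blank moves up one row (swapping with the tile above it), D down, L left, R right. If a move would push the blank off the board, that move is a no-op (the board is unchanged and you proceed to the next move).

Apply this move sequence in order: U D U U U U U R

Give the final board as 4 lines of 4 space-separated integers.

Answer:  3  9  8  0
 7  6 11 15
12 10  4  5
 1  2 14 13

Derivation:
After move 1 (U):
 3  9  8  0
 7  6 11 15
12 10  4  5
 1  2 14 13

After move 2 (D):
 3  9  8 15
 7  6 11  0
12 10  4  5
 1  2 14 13

After move 3 (U):
 3  9  8  0
 7  6 11 15
12 10  4  5
 1  2 14 13

After move 4 (U):
 3  9  8  0
 7  6 11 15
12 10  4  5
 1  2 14 13

After move 5 (U):
 3  9  8  0
 7  6 11 15
12 10  4  5
 1  2 14 13

After move 6 (U):
 3  9  8  0
 7  6 11 15
12 10  4  5
 1  2 14 13

After move 7 (U):
 3  9  8  0
 7  6 11 15
12 10  4  5
 1  2 14 13

After move 8 (R):
 3  9  8  0
 7  6 11 15
12 10  4  5
 1  2 14 13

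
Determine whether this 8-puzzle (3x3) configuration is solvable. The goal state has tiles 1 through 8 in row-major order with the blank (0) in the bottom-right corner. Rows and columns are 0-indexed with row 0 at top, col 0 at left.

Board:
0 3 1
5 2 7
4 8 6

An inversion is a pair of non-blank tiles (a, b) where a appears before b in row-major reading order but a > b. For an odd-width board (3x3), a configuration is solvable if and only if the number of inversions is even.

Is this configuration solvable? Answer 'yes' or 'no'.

Inversions (pairs i<j in row-major order where tile[i] > tile[j] > 0): 7
7 is odd, so the puzzle is not solvable.

Answer: no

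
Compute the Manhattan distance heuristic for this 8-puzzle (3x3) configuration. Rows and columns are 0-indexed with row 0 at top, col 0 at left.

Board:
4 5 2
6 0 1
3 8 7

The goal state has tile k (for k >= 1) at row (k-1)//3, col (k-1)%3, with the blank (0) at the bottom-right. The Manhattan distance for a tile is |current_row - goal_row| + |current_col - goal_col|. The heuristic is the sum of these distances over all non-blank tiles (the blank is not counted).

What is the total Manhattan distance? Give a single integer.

Tile 4: at (0,0), goal (1,0), distance |0-1|+|0-0| = 1
Tile 5: at (0,1), goal (1,1), distance |0-1|+|1-1| = 1
Tile 2: at (0,2), goal (0,1), distance |0-0|+|2-1| = 1
Tile 6: at (1,0), goal (1,2), distance |1-1|+|0-2| = 2
Tile 1: at (1,2), goal (0,0), distance |1-0|+|2-0| = 3
Tile 3: at (2,0), goal (0,2), distance |2-0|+|0-2| = 4
Tile 8: at (2,1), goal (2,1), distance |2-2|+|1-1| = 0
Tile 7: at (2,2), goal (2,0), distance |2-2|+|2-0| = 2
Sum: 1 + 1 + 1 + 2 + 3 + 4 + 0 + 2 = 14

Answer: 14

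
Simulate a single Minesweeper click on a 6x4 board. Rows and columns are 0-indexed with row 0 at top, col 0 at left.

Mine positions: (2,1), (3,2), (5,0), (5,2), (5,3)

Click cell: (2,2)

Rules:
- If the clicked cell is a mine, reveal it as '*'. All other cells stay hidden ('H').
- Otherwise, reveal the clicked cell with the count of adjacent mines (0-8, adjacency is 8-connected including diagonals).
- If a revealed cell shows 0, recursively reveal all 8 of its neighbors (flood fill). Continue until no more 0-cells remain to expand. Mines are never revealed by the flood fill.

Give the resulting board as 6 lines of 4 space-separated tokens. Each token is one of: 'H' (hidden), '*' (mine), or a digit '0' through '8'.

H H H H
H H H H
H H 2 H
H H H H
H H H H
H H H H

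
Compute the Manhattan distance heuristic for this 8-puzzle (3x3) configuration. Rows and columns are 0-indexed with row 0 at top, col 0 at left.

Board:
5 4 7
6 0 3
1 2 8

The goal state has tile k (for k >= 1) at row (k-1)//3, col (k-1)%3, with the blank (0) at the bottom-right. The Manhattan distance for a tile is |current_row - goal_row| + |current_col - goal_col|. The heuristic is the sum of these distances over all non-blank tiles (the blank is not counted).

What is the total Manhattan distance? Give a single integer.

Tile 5: at (0,0), goal (1,1), distance |0-1|+|0-1| = 2
Tile 4: at (0,1), goal (1,0), distance |0-1|+|1-0| = 2
Tile 7: at (0,2), goal (2,0), distance |0-2|+|2-0| = 4
Tile 6: at (1,0), goal (1,2), distance |1-1|+|0-2| = 2
Tile 3: at (1,2), goal (0,2), distance |1-0|+|2-2| = 1
Tile 1: at (2,0), goal (0,0), distance |2-0|+|0-0| = 2
Tile 2: at (2,1), goal (0,1), distance |2-0|+|1-1| = 2
Tile 8: at (2,2), goal (2,1), distance |2-2|+|2-1| = 1
Sum: 2 + 2 + 4 + 2 + 1 + 2 + 2 + 1 = 16

Answer: 16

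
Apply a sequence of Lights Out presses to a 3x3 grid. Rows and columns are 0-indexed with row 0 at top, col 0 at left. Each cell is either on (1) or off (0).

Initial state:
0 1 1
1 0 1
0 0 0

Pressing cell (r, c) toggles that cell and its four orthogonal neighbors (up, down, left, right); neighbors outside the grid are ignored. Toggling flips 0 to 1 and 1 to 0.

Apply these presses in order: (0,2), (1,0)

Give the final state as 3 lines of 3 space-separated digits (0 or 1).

Answer: 1 0 0
0 1 0
1 0 0

Derivation:
After press 1 at (0,2):
0 0 0
1 0 0
0 0 0

After press 2 at (1,0):
1 0 0
0 1 0
1 0 0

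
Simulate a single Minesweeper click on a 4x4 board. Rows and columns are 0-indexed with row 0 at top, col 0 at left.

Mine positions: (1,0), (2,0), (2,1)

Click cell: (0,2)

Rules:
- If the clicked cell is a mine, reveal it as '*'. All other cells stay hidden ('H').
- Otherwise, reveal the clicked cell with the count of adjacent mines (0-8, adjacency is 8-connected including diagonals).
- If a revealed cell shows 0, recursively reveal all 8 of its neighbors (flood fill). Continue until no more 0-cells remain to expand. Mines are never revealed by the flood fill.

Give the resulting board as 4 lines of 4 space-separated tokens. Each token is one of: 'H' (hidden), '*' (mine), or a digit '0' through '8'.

H 1 0 0
H 3 1 0
H H 1 0
H H 1 0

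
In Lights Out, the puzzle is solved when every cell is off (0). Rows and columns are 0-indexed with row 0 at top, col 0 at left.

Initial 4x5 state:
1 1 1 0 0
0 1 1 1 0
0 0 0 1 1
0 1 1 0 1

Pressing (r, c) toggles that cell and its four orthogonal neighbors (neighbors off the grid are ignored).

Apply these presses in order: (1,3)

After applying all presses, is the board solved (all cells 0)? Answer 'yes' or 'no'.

Answer: no

Derivation:
After press 1 at (1,3):
1 1 1 1 0
0 1 0 0 1
0 0 0 0 1
0 1 1 0 1

Lights still on: 10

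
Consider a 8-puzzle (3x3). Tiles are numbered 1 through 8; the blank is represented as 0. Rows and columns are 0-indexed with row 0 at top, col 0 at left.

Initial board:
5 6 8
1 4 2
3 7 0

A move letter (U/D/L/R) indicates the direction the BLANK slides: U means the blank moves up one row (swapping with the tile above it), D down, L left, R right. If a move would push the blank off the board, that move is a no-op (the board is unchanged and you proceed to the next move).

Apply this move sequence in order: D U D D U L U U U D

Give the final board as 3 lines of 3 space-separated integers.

After move 1 (D):
5 6 8
1 4 2
3 7 0

After move 2 (U):
5 6 8
1 4 0
3 7 2

After move 3 (D):
5 6 8
1 4 2
3 7 0

After move 4 (D):
5 6 8
1 4 2
3 7 0

After move 5 (U):
5 6 8
1 4 0
3 7 2

After move 6 (L):
5 6 8
1 0 4
3 7 2

After move 7 (U):
5 0 8
1 6 4
3 7 2

After move 8 (U):
5 0 8
1 6 4
3 7 2

After move 9 (U):
5 0 8
1 6 4
3 7 2

After move 10 (D):
5 6 8
1 0 4
3 7 2

Answer: 5 6 8
1 0 4
3 7 2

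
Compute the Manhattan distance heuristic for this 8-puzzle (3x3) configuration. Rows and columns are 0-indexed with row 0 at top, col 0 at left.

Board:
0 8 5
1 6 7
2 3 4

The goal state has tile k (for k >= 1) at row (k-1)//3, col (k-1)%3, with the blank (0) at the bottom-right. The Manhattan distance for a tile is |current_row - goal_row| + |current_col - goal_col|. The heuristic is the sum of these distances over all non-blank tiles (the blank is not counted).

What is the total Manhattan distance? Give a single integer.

Tile 8: (0,1)->(2,1) = 2
Tile 5: (0,2)->(1,1) = 2
Tile 1: (1,0)->(0,0) = 1
Tile 6: (1,1)->(1,2) = 1
Tile 7: (1,2)->(2,0) = 3
Tile 2: (2,0)->(0,1) = 3
Tile 3: (2,1)->(0,2) = 3
Tile 4: (2,2)->(1,0) = 3
Sum: 2 + 2 + 1 + 1 + 3 + 3 + 3 + 3 = 18

Answer: 18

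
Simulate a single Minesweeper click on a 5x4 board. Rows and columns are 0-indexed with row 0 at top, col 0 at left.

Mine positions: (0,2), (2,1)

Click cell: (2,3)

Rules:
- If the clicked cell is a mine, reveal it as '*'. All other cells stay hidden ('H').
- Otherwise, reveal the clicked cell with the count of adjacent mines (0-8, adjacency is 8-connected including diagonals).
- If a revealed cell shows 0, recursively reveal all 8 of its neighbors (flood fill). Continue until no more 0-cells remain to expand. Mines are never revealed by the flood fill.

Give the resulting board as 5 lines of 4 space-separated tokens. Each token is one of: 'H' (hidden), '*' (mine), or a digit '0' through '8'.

H H H H
H H 2 1
H H 1 0
1 1 1 0
0 0 0 0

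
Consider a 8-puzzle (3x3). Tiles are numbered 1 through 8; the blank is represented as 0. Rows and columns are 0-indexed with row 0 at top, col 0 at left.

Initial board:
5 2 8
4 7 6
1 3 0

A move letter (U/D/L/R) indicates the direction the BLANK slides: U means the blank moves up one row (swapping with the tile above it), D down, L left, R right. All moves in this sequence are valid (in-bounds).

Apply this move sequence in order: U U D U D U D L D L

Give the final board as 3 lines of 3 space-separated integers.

Answer: 5 2 8
4 3 7
0 1 6

Derivation:
After move 1 (U):
5 2 8
4 7 0
1 3 6

After move 2 (U):
5 2 0
4 7 8
1 3 6

After move 3 (D):
5 2 8
4 7 0
1 3 6

After move 4 (U):
5 2 0
4 7 8
1 3 6

After move 5 (D):
5 2 8
4 7 0
1 3 6

After move 6 (U):
5 2 0
4 7 8
1 3 6

After move 7 (D):
5 2 8
4 7 0
1 3 6

After move 8 (L):
5 2 8
4 0 7
1 3 6

After move 9 (D):
5 2 8
4 3 7
1 0 6

After move 10 (L):
5 2 8
4 3 7
0 1 6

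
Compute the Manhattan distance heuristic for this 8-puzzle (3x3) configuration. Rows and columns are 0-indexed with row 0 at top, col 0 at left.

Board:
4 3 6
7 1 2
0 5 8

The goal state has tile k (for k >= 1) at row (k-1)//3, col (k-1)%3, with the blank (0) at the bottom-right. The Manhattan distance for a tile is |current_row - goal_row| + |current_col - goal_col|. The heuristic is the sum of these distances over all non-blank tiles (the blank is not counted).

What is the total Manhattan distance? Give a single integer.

Tile 4: (0,0)->(1,0) = 1
Tile 3: (0,1)->(0,2) = 1
Tile 6: (0,2)->(1,2) = 1
Tile 7: (1,0)->(2,0) = 1
Tile 1: (1,1)->(0,0) = 2
Tile 2: (1,2)->(0,1) = 2
Tile 5: (2,1)->(1,1) = 1
Tile 8: (2,2)->(2,1) = 1
Sum: 1 + 1 + 1 + 1 + 2 + 2 + 1 + 1 = 10

Answer: 10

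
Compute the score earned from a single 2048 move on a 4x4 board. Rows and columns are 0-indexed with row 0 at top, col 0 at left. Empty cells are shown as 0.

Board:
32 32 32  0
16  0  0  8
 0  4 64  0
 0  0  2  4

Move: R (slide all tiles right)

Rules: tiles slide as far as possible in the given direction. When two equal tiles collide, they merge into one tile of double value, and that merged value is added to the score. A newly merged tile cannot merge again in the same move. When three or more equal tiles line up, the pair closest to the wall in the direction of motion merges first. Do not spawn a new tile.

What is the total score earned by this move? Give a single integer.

Answer: 64

Derivation:
Slide right:
row 0: [32, 32, 32, 0] -> [0, 0, 32, 64]  score +64 (running 64)
row 1: [16, 0, 0, 8] -> [0, 0, 16, 8]  score +0 (running 64)
row 2: [0, 4, 64, 0] -> [0, 0, 4, 64]  score +0 (running 64)
row 3: [0, 0, 2, 4] -> [0, 0, 2, 4]  score +0 (running 64)
Board after move:
 0  0 32 64
 0  0 16  8
 0  0  4 64
 0  0  2  4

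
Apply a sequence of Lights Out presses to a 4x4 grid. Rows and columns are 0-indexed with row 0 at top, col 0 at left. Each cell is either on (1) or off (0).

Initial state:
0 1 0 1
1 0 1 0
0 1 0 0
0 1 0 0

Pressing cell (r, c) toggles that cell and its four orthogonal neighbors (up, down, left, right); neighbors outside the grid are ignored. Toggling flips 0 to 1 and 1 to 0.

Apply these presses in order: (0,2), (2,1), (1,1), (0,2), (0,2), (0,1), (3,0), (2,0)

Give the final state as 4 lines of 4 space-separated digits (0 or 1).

Answer: 1 0 0 0
1 1 1 0
1 0 1 0
0 1 0 0

Derivation:
After press 1 at (0,2):
0 0 1 0
1 0 0 0
0 1 0 0
0 1 0 0

After press 2 at (2,1):
0 0 1 0
1 1 0 0
1 0 1 0
0 0 0 0

After press 3 at (1,1):
0 1 1 0
0 0 1 0
1 1 1 0
0 0 0 0

After press 4 at (0,2):
0 0 0 1
0 0 0 0
1 1 1 0
0 0 0 0

After press 5 at (0,2):
0 1 1 0
0 0 1 0
1 1 1 0
0 0 0 0

After press 6 at (0,1):
1 0 0 0
0 1 1 0
1 1 1 0
0 0 0 0

After press 7 at (3,0):
1 0 0 0
0 1 1 0
0 1 1 0
1 1 0 0

After press 8 at (2,0):
1 0 0 0
1 1 1 0
1 0 1 0
0 1 0 0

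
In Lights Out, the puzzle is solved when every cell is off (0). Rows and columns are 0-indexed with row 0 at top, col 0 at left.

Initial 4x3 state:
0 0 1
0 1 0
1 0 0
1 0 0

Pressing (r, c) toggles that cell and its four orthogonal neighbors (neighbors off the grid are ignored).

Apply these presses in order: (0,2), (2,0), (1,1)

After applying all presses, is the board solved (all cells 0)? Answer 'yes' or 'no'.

Answer: yes

Derivation:
After press 1 at (0,2):
0 1 0
0 1 1
1 0 0
1 0 0

After press 2 at (2,0):
0 1 0
1 1 1
0 1 0
0 0 0

After press 3 at (1,1):
0 0 0
0 0 0
0 0 0
0 0 0

Lights still on: 0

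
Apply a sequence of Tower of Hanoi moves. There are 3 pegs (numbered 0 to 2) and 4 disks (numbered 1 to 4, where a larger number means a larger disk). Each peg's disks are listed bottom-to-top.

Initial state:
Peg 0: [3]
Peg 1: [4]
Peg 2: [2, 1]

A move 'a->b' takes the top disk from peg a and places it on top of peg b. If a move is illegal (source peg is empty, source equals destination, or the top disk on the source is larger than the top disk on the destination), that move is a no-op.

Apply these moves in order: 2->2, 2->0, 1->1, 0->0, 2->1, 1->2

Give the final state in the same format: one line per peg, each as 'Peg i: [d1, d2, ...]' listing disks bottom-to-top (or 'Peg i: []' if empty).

Answer: Peg 0: [3, 1]
Peg 1: [4]
Peg 2: [2]

Derivation:
After move 1 (2->2):
Peg 0: [3]
Peg 1: [4]
Peg 2: [2, 1]

After move 2 (2->0):
Peg 0: [3, 1]
Peg 1: [4]
Peg 2: [2]

After move 3 (1->1):
Peg 0: [3, 1]
Peg 1: [4]
Peg 2: [2]

After move 4 (0->0):
Peg 0: [3, 1]
Peg 1: [4]
Peg 2: [2]

After move 5 (2->1):
Peg 0: [3, 1]
Peg 1: [4, 2]
Peg 2: []

After move 6 (1->2):
Peg 0: [3, 1]
Peg 1: [4]
Peg 2: [2]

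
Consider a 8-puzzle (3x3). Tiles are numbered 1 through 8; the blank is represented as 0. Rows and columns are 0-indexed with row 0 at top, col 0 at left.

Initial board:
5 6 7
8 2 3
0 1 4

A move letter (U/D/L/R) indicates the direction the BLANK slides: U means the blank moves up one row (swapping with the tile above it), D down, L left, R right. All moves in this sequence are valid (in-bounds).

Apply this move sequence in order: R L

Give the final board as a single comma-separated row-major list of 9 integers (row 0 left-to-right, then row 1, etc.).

Answer: 5, 6, 7, 8, 2, 3, 0, 1, 4

Derivation:
After move 1 (R):
5 6 7
8 2 3
1 0 4

After move 2 (L):
5 6 7
8 2 3
0 1 4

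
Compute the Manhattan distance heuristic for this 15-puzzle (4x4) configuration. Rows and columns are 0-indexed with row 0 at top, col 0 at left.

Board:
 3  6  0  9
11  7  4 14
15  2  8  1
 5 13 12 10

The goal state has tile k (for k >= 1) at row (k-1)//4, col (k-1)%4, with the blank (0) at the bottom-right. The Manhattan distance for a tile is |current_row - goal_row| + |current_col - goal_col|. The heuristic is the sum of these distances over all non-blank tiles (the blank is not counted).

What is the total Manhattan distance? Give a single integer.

Answer: 38

Derivation:
Tile 3: (0,0)->(0,2) = 2
Tile 6: (0,1)->(1,1) = 1
Tile 9: (0,3)->(2,0) = 5
Tile 11: (1,0)->(2,2) = 3
Tile 7: (1,1)->(1,2) = 1
Tile 4: (1,2)->(0,3) = 2
Tile 14: (1,3)->(3,1) = 4
Tile 15: (2,0)->(3,2) = 3
Tile 2: (2,1)->(0,1) = 2
Tile 8: (2,2)->(1,3) = 2
Tile 1: (2,3)->(0,0) = 5
Tile 5: (3,0)->(1,0) = 2
Tile 13: (3,1)->(3,0) = 1
Tile 12: (3,2)->(2,3) = 2
Tile 10: (3,3)->(2,1) = 3
Sum: 2 + 1 + 5 + 3 + 1 + 2 + 4 + 3 + 2 + 2 + 5 + 2 + 1 + 2 + 3 = 38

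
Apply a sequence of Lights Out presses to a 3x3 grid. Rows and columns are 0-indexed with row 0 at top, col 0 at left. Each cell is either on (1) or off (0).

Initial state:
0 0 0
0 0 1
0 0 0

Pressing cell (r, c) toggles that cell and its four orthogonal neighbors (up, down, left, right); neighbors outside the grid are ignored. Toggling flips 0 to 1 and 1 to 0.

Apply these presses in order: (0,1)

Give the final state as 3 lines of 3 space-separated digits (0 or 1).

After press 1 at (0,1):
1 1 1
0 1 1
0 0 0

Answer: 1 1 1
0 1 1
0 0 0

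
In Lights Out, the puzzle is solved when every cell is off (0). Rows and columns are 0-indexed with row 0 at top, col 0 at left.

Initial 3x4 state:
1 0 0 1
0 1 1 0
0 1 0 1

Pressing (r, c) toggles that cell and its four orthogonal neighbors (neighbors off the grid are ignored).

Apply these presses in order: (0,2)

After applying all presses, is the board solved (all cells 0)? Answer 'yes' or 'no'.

Answer: no

Derivation:
After press 1 at (0,2):
1 1 1 0
0 1 0 0
0 1 0 1

Lights still on: 6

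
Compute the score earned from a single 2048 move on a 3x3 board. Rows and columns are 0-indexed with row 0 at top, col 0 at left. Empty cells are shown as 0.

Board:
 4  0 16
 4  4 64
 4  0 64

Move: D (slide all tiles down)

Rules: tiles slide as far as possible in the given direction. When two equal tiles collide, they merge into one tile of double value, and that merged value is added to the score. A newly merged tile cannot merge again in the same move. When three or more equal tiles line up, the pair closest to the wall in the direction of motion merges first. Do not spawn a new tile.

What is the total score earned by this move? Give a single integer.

Slide down:
col 0: [4, 4, 4] -> [0, 4, 8]  score +8 (running 8)
col 1: [0, 4, 0] -> [0, 0, 4]  score +0 (running 8)
col 2: [16, 64, 64] -> [0, 16, 128]  score +128 (running 136)
Board after move:
  0   0   0
  4   0  16
  8   4 128

Answer: 136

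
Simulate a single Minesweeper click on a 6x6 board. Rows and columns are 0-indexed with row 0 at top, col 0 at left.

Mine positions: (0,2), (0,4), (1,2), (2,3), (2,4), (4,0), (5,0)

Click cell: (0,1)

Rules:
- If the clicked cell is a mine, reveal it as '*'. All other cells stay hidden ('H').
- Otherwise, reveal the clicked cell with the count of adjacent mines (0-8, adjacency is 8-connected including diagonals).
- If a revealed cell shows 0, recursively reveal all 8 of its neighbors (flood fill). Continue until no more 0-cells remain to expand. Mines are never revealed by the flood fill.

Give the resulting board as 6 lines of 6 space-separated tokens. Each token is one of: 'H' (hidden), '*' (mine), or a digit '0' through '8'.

H 2 H H H H
H H H H H H
H H H H H H
H H H H H H
H H H H H H
H H H H H H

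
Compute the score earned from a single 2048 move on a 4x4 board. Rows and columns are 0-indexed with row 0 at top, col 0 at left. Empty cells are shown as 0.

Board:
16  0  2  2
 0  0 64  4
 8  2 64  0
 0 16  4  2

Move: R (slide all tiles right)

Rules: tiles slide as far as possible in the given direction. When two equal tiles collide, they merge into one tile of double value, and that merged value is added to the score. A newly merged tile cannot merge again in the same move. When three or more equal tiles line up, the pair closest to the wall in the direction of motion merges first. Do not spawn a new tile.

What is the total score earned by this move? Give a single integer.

Slide right:
row 0: [16, 0, 2, 2] -> [0, 0, 16, 4]  score +4 (running 4)
row 1: [0, 0, 64, 4] -> [0, 0, 64, 4]  score +0 (running 4)
row 2: [8, 2, 64, 0] -> [0, 8, 2, 64]  score +0 (running 4)
row 3: [0, 16, 4, 2] -> [0, 16, 4, 2]  score +0 (running 4)
Board after move:
 0  0 16  4
 0  0 64  4
 0  8  2 64
 0 16  4  2

Answer: 4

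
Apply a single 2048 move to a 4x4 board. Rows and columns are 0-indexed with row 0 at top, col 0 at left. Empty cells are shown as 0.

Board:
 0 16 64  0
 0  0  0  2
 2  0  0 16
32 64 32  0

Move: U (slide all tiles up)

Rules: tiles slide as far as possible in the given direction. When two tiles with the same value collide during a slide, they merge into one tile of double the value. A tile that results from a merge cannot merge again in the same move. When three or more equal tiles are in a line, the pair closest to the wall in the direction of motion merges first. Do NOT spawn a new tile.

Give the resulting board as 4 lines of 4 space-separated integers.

Slide up:
col 0: [0, 0, 2, 32] -> [2, 32, 0, 0]
col 1: [16, 0, 0, 64] -> [16, 64, 0, 0]
col 2: [64, 0, 0, 32] -> [64, 32, 0, 0]
col 3: [0, 2, 16, 0] -> [2, 16, 0, 0]

Answer:  2 16 64  2
32 64 32 16
 0  0  0  0
 0  0  0  0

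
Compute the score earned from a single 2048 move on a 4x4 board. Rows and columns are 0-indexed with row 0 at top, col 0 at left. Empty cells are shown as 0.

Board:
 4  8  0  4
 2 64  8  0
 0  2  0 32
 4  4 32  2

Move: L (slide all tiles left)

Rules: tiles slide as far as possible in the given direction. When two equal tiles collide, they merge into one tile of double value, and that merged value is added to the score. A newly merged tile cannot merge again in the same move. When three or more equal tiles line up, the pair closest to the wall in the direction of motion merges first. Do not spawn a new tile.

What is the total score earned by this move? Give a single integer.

Slide left:
row 0: [4, 8, 0, 4] -> [4, 8, 4, 0]  score +0 (running 0)
row 1: [2, 64, 8, 0] -> [2, 64, 8, 0]  score +0 (running 0)
row 2: [0, 2, 0, 32] -> [2, 32, 0, 0]  score +0 (running 0)
row 3: [4, 4, 32, 2] -> [8, 32, 2, 0]  score +8 (running 8)
Board after move:
 4  8  4  0
 2 64  8  0
 2 32  0  0
 8 32  2  0

Answer: 8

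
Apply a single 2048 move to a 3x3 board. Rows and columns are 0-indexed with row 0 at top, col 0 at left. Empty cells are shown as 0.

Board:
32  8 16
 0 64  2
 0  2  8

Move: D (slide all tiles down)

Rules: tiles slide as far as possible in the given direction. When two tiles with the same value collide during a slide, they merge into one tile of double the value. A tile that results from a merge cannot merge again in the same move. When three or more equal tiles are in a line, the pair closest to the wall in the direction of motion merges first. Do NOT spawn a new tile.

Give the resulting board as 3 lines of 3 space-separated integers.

Answer:  0  8 16
 0 64  2
32  2  8

Derivation:
Slide down:
col 0: [32, 0, 0] -> [0, 0, 32]
col 1: [8, 64, 2] -> [8, 64, 2]
col 2: [16, 2, 8] -> [16, 2, 8]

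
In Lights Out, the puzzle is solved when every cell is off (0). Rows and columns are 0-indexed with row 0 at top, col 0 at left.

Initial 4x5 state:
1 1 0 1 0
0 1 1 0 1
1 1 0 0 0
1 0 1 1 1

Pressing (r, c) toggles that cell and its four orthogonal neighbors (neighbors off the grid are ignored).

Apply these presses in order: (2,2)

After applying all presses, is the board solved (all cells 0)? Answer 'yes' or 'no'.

After press 1 at (2,2):
1 1 0 1 0
0 1 0 0 1
1 0 1 1 0
1 0 0 1 1

Lights still on: 11

Answer: no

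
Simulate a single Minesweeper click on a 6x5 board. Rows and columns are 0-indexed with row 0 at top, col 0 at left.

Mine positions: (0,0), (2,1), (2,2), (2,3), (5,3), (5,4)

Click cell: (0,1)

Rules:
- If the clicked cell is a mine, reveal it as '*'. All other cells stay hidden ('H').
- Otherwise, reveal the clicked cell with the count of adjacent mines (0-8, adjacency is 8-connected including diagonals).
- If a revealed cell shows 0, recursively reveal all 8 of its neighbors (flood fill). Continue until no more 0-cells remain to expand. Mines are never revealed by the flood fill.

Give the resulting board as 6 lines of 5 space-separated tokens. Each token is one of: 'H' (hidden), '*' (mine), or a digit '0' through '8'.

H 1 H H H
H H H H H
H H H H H
H H H H H
H H H H H
H H H H H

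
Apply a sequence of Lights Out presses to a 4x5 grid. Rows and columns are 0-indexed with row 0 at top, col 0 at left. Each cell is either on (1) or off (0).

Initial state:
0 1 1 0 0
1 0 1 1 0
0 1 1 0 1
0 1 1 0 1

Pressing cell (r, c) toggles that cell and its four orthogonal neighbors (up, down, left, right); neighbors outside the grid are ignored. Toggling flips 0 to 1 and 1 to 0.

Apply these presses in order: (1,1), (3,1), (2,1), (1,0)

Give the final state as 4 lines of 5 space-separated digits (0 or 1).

After press 1 at (1,1):
0 0 1 0 0
0 1 0 1 0
0 0 1 0 1
0 1 1 0 1

After press 2 at (3,1):
0 0 1 0 0
0 1 0 1 0
0 1 1 0 1
1 0 0 0 1

After press 3 at (2,1):
0 0 1 0 0
0 0 0 1 0
1 0 0 0 1
1 1 0 0 1

After press 4 at (1,0):
1 0 1 0 0
1 1 0 1 0
0 0 0 0 1
1 1 0 0 1

Answer: 1 0 1 0 0
1 1 0 1 0
0 0 0 0 1
1 1 0 0 1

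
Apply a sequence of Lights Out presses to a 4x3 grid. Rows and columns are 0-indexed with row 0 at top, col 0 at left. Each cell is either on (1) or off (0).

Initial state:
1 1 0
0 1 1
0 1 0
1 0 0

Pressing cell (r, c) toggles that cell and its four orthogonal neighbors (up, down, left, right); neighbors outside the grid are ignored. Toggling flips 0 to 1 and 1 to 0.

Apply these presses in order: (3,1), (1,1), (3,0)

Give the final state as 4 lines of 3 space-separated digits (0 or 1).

Answer: 1 0 0
1 0 0
1 1 0
1 0 1

Derivation:
After press 1 at (3,1):
1 1 0
0 1 1
0 0 0
0 1 1

After press 2 at (1,1):
1 0 0
1 0 0
0 1 0
0 1 1

After press 3 at (3,0):
1 0 0
1 0 0
1 1 0
1 0 1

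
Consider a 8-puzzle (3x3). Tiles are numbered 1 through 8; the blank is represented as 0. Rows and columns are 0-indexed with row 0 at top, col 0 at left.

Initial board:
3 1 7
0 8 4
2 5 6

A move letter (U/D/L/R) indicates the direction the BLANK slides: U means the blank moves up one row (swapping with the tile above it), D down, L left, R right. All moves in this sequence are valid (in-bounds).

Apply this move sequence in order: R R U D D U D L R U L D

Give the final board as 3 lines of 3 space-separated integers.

After move 1 (R):
3 1 7
8 0 4
2 5 6

After move 2 (R):
3 1 7
8 4 0
2 5 6

After move 3 (U):
3 1 0
8 4 7
2 5 6

After move 4 (D):
3 1 7
8 4 0
2 5 6

After move 5 (D):
3 1 7
8 4 6
2 5 0

After move 6 (U):
3 1 7
8 4 0
2 5 6

After move 7 (D):
3 1 7
8 4 6
2 5 0

After move 8 (L):
3 1 7
8 4 6
2 0 5

After move 9 (R):
3 1 7
8 4 6
2 5 0

After move 10 (U):
3 1 7
8 4 0
2 5 6

After move 11 (L):
3 1 7
8 0 4
2 5 6

After move 12 (D):
3 1 7
8 5 4
2 0 6

Answer: 3 1 7
8 5 4
2 0 6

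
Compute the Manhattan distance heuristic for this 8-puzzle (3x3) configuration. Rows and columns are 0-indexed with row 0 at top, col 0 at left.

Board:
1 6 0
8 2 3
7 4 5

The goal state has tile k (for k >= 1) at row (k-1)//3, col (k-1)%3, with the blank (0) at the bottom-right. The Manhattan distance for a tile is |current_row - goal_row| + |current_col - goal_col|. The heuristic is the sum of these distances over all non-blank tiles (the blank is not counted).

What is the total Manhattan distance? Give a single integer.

Tile 1: at (0,0), goal (0,0), distance |0-0|+|0-0| = 0
Tile 6: at (0,1), goal (1,2), distance |0-1|+|1-2| = 2
Tile 8: at (1,0), goal (2,1), distance |1-2|+|0-1| = 2
Tile 2: at (1,1), goal (0,1), distance |1-0|+|1-1| = 1
Tile 3: at (1,2), goal (0,2), distance |1-0|+|2-2| = 1
Tile 7: at (2,0), goal (2,0), distance |2-2|+|0-0| = 0
Tile 4: at (2,1), goal (1,0), distance |2-1|+|1-0| = 2
Tile 5: at (2,2), goal (1,1), distance |2-1|+|2-1| = 2
Sum: 0 + 2 + 2 + 1 + 1 + 0 + 2 + 2 = 10

Answer: 10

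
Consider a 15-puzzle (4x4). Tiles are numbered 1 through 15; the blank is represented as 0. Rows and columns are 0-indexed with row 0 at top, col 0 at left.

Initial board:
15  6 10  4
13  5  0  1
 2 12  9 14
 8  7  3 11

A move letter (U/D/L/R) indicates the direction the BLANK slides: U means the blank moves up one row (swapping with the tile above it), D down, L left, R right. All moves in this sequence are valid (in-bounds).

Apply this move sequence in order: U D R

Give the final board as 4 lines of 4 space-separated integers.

Answer: 15  6 10  4
13  5  1  0
 2 12  9 14
 8  7  3 11

Derivation:
After move 1 (U):
15  6  0  4
13  5 10  1
 2 12  9 14
 8  7  3 11

After move 2 (D):
15  6 10  4
13  5  0  1
 2 12  9 14
 8  7  3 11

After move 3 (R):
15  6 10  4
13  5  1  0
 2 12  9 14
 8  7  3 11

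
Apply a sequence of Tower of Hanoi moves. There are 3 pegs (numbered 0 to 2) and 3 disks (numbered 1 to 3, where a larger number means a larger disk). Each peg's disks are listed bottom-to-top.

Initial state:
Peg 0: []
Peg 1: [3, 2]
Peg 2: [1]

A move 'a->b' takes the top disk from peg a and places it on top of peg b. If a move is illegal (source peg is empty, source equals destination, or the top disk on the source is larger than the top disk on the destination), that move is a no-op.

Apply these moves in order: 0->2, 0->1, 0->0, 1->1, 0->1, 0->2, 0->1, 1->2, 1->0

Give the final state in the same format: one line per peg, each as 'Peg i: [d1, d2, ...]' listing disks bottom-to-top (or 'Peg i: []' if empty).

Answer: Peg 0: [2]
Peg 1: [3]
Peg 2: [1]

Derivation:
After move 1 (0->2):
Peg 0: []
Peg 1: [3, 2]
Peg 2: [1]

After move 2 (0->1):
Peg 0: []
Peg 1: [3, 2]
Peg 2: [1]

After move 3 (0->0):
Peg 0: []
Peg 1: [3, 2]
Peg 2: [1]

After move 4 (1->1):
Peg 0: []
Peg 1: [3, 2]
Peg 2: [1]

After move 5 (0->1):
Peg 0: []
Peg 1: [3, 2]
Peg 2: [1]

After move 6 (0->2):
Peg 0: []
Peg 1: [3, 2]
Peg 2: [1]

After move 7 (0->1):
Peg 0: []
Peg 1: [3, 2]
Peg 2: [1]

After move 8 (1->2):
Peg 0: []
Peg 1: [3, 2]
Peg 2: [1]

After move 9 (1->0):
Peg 0: [2]
Peg 1: [3]
Peg 2: [1]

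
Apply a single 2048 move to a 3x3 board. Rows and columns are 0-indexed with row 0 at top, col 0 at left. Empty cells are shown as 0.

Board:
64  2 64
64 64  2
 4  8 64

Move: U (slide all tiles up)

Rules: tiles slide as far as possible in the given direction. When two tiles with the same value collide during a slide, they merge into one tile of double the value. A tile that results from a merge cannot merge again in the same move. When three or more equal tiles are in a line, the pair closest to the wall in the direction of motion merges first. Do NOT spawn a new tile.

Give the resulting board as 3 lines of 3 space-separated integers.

Slide up:
col 0: [64, 64, 4] -> [128, 4, 0]
col 1: [2, 64, 8] -> [2, 64, 8]
col 2: [64, 2, 64] -> [64, 2, 64]

Answer: 128   2  64
  4  64   2
  0   8  64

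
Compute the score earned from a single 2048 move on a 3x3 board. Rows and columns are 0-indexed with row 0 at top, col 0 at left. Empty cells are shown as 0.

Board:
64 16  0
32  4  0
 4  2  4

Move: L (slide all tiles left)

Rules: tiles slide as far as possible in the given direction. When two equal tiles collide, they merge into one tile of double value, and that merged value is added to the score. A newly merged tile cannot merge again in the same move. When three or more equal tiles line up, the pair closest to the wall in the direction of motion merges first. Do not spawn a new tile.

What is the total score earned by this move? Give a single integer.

Slide left:
row 0: [64, 16, 0] -> [64, 16, 0]  score +0 (running 0)
row 1: [32, 4, 0] -> [32, 4, 0]  score +0 (running 0)
row 2: [4, 2, 4] -> [4, 2, 4]  score +0 (running 0)
Board after move:
64 16  0
32  4  0
 4  2  4

Answer: 0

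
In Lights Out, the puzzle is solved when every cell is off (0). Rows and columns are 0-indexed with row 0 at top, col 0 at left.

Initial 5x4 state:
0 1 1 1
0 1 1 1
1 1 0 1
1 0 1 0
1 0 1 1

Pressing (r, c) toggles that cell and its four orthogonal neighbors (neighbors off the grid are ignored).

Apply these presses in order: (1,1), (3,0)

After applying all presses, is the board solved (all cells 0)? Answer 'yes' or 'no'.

After press 1 at (1,1):
0 0 1 1
1 0 0 1
1 0 0 1
1 0 1 0
1 0 1 1

After press 2 at (3,0):
0 0 1 1
1 0 0 1
0 0 0 1
0 1 1 0
0 0 1 1

Lights still on: 9

Answer: no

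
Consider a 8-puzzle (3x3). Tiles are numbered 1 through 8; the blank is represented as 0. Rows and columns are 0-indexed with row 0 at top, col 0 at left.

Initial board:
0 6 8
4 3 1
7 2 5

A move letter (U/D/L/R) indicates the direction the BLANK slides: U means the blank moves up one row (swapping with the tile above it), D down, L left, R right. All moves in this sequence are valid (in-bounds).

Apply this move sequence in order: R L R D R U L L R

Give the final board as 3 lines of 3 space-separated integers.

Answer: 6 0 3
4 1 8
7 2 5

Derivation:
After move 1 (R):
6 0 8
4 3 1
7 2 5

After move 2 (L):
0 6 8
4 3 1
7 2 5

After move 3 (R):
6 0 8
4 3 1
7 2 5

After move 4 (D):
6 3 8
4 0 1
7 2 5

After move 5 (R):
6 3 8
4 1 0
7 2 5

After move 6 (U):
6 3 0
4 1 8
7 2 5

After move 7 (L):
6 0 3
4 1 8
7 2 5

After move 8 (L):
0 6 3
4 1 8
7 2 5

After move 9 (R):
6 0 3
4 1 8
7 2 5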